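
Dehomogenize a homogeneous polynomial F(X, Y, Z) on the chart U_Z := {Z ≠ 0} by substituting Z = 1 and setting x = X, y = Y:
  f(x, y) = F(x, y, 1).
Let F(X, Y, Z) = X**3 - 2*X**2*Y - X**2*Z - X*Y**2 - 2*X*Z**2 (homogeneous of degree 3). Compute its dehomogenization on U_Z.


f(x, y) = x**3 - 2*x**2*y - x**2 - x*y**2 - 2*x

On U_Z we set Z = 1. Each monomial c·X^i·Y^j·Z^k in F becomes c·x^i·y^j·1^k = c·x^i·y^j.
Substituting Z = 1: F(X, Y, 1) = x**3 - 2*x**2*y - x**2 - x*y**2 - 2*x.
Note: deg(f) ≤ deg(F) = 3; strict inequality happens when F is divisible by Z (lost terms).


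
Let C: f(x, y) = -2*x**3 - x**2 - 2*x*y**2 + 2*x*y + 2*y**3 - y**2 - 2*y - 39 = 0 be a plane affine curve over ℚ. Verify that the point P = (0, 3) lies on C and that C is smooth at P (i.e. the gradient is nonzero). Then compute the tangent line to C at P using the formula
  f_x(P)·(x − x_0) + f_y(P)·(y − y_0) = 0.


Tangent line at P: -12*x + 46*y - 138 = 0.

Step 1: f(0, 3) = 0, so P lies on C.
Step 2: partial derivatives
  f_x(x, y) = -6*x**2 - 2*x - 2*y**2 + 2*y, f_y(x, y) = -4*x*y + 2*x + 6*y**2 - 2*y - 2.
  f_x(P) = -12, f_y(P) = 46 (gradient nonzero, so P is smooth).
Step 3: tangent line at P: -12·(x − 0) + 46·(y − 3) = 0.
Expanding: -12*x + 46*y - 138 = 0.


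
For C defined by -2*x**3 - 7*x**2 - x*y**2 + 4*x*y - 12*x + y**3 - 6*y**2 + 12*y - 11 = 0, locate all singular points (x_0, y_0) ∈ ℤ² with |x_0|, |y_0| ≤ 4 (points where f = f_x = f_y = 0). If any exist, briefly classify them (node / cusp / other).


Singular points: {(-1, 2)}; classification: node.

Compute partial derivatives:
  f_x = -6*x**2 - 14*x - y**2 + 4*y - 12.
  f_y = -2*x*y + 4*x + 3*y**2 - 12*y + 12.
Scan x_0 ∈ {−4, ..., 4}. For each x_0, f_y(x_0, y) is a polynomial in y; find its integer roots y ∈ {−4, ..., 4}, then test f_x and f at those candidates.
  x = -4: f_y(-4, y) = 3*y**2 - 4*y - 4; vanishes at y ∈ {2}. (-4, 2): f_x = -48 ≠ 0.
  x = -3: f_y(-3, y) = 3*y**2 - 6*y; vanishes at y ∈ {0, 2}. (-3, 0): f_x = -24 ≠ 0; (-3, 2): f_x = -20 ≠ 0.
  x = -2: f_y(-2, y) = 3*y**2 - 8*y + 4; vanishes at y ∈ {2}. (-2, 2): f_x = -4 ≠ 0.
  x = -1: f_y(-1, y) = 3*y**2 - 10*y + 8; vanishes at y ∈ {2}. (-1, 2): f_x = 0, f = 0 — SINGULAR.
  x = 0: f_y(0, y) = 3*y**2 - 12*y + 12; vanishes at y ∈ {2}. (0, 2): f_x = -8 ≠ 0.
  x = 1: f_y(1, y) = 3*y**2 - 14*y + 16; vanishes at y ∈ {2}. (1, 2): f_x = -28 ≠ 0.
  x = 2: f_y(2, y) = 3*y**2 - 16*y + 20; vanishes at y ∈ {2}. (2, 2): f_x = -60 ≠ 0.
  x = 3: f_y(3, y) = 3*y**2 - 18*y + 24; vanishes at y ∈ {2, 4}. (3, 2): f_x = -104 ≠ 0; (3, 4): f_x = -108 ≠ 0.
  x = 4: f_y(4, y) = 3*y**2 - 20*y + 28; vanishes at y ∈ {2}. (4, 2): f_x = -160 ≠ 0.
Only singular point on the grid: (-1, 2).
Classify: substitute x = -1 + u, y = 2 + v and expand: f = -2*u**3 - u**2 - u*v**2 + v**3 + v**2.
No constant or linear terms (consistent with a singular point). Quadratic part: -u**2 + v**2. Cubic part: -2*u**3 - u*v**2 + v**3.
The quadratic part v**2 - u**2 = (v − u)(v + u) splits into two distinct linear factors, so there are two distinct tangent lines y − 2 = ±(x − -1) — this is a node (ordinary double point).
Classification: node.


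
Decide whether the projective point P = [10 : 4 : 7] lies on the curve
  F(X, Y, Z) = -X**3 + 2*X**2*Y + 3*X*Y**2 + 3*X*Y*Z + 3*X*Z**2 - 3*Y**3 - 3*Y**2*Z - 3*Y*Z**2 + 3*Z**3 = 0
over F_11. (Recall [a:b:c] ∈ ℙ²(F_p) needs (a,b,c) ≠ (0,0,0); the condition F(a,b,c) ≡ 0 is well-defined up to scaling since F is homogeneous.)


F(10,4,7) ≡ 6 (mod 11); P is NOT on the curve.

Evaluate F(10, 4, 7) term-by-term (mod 11).
  -X**3 ↦ -1·1000·1·1 = -1000
  2*X**2*Y ↦ 2·100·4·1 = 800
  3*X*Y**2 ↦ 3·10·16·1 = 480
  3*X*Y*Z ↦ 3·10·4·7 = 840
  3*X*Z**2 ↦ 3·10·1·49 = 1470
  -3*Y**3 ↦ -3·1·64·1 = -192
  -3*Y**2*Z ↦ -3·1·16·7 = -336
  -3*Y*Z**2 ↦ -3·1·4·49 = -588
  3*Z**3 ↦ 3·1·1·343 = 1029
Sum: F(10, 4, 7) = (-1000) + (800) + (480) + (840) + (1470) + (-192) + (-336) + (-588) + (1029) = 2503.
Reducing mod 11: 2503 ≡ 6 (mod 11).
Since F(a, b, c) ≡ 6 ≠ 0 (mod 11), P does NOT lie on the curve.


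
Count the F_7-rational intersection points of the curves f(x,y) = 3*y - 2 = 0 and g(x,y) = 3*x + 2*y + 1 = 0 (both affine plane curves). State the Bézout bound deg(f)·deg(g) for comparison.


Common zeros: {(0, 3)}; count = 1; Bézout bound = 1.

deg(f) = 1, deg(g) = 1, so Bézout bound = 1.
Scan x ∈ F_7. For each x, list the y ∈ F_7 with f(x, y) ≡ 0 and those with g(x, y) ≡ 0 (mod 7); the common zeros in that column are the intersection.
  x = 0: f ≡ 0 at y ∈ {3}; g ≡ 0 at y ∈ {3}; common: {3}.
  x = 1: f ≡ 0 at y ∈ {3}; g ≡ 0 at y ∈ {5}; common: ∅.
  x = 2: f ≡ 0 at y ∈ {3}; g ≡ 0 at y ∈ {0}; common: ∅.
  x = 3: f ≡ 0 at y ∈ {3}; g ≡ 0 at y ∈ {2}; common: ∅.
  x = 4: f ≡ 0 at y ∈ {3}; g ≡ 0 at y ∈ {4}; common: ∅.
  x = 5: f ≡ 0 at y ∈ {3}; g ≡ 0 at y ∈ {6}; common: ∅.
  x = 6: f ≡ 0 at y ∈ {3}; g ≡ 0 at y ∈ {1}; common: ∅.
Collecting: common zeros = {(0, 3)}, so the count is 1.
Comparison with the Bézout bound: 1 ≤ 1 = deg(f)·deg(g), as expected for curves with no common component (the bound is attained).


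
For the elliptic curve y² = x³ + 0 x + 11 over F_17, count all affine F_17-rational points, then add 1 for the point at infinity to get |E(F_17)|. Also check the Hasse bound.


Affine points = {(2, 6), (2, 11), (3, 2), (3, 15), (5, 0), (8, 8), (8, 9), (9, 3), (9, 14), (10, 5), (10, 12), (11, 4), (11, 13), (13, 7), (13, 10), (14, 1), (14, 16)}; affine count = 17; |E(F_17)| = 18.

Discriminant check: Δ ∝ 4a³ + 27b² = 4·0³ + 27·11² = 4·0 + 27·121 ≡ 3 (mod 17). Nonzero ⇒ E is nonsingular.
For each x ∈ F_17, compute rhs = x³ + 0·x + 11 mod 17, then count y ∈ F_17 with y² ≡ rhs.
  x = 0: rhs = 11, matching y values: none (0 points).
  x = 1: rhs = 12, matching y values: none (0 points).
  x = 2: rhs = 2, matching y values: 6, 11 (2 points).
  x = 3: rhs = 4, matching y values: 2, 15 (2 points).
  x = 4: rhs = 7, matching y values: none (0 points).
  x = 5: rhs = 0, matching y values: 0 (1 points).
  x = 6: rhs = 6, matching y values: none (0 points).
  x = 7: rhs = 14, matching y values: none (0 points).
  x = 8: rhs = 13, matching y values: 8, 9 (2 points).
  x = 9: rhs = 9, matching y values: 3, 14 (2 points).
  x = 10: rhs = 8, matching y values: 5, 12 (2 points).
  x = 11: rhs = 16, matching y values: 4, 13 (2 points).
  x = 12: rhs = 5, matching y values: none (0 points).
  x = 13: rhs = 15, matching y values: 7, 10 (2 points).
  x = 14: rhs = 1, matching y values: 1, 16 (2 points).
  x = 15: rhs = 3, matching y values: none (0 points).
  x = 16: rhs = 10, matching y values: none (0 points).
Total affine count: 17.
Full point count |E(F_17)| = 17 + 1 = 18.
Hasse bound: |18 − (17+1)| = |0| = 0 ≤ 2√17 ≈ 8.2462 ✓.


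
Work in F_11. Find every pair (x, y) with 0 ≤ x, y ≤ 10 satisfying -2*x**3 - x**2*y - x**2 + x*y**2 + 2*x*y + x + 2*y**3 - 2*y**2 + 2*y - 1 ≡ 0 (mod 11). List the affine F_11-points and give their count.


Affine F_11-points: {(0, 2), (0, 5), (1, 4), (3, 5), (4, 1), (5, 5), (7, 2), (7, 10), (8, 2), (8, 3), (9, 9)}; count = 11.

For each of the 121 pairs (x, y) ∈ F_11², evaluate f(x, y) mod 11. Record the zeros.
  x = 0: [0↦10, 1↦1, 2↦0, 3↦8, 4↦4, 5↦0, 6↦8, 7↦7, 8↦9, 9↦4, 10↦4]  zeros at y ∈ {2, 5}
  x = 1: [0↦8, 1↦1, 2↦4, 3↦7, 4↦0, 5↦6, 6↦4, 7↦6, 8↦2, 9↦4, 10↦2]  zeros at y ∈ {4}
  x = 2: [0↦3, 1↦7, 2↦1, 3↦8, 4↦7, 5↦10, 6↦7, 7↦10, 8↦9, 9↦5, 10↦10]  zeros at y ∈ ∅
  x = 3: [0↦5, 1↦7, 2↦1, 3↦10, 4↦2, 5↦0, 6↦5, 7↦7, 8↦7, 9↦6, 10↦5]  zeros at y ∈ {5}
  x = 4: [0↦2, 1↦0, 2↦3, 3↦1, 4↦6, 5↦8, 6↦8, 7↦7, 8↦6, 9↦6, 10↦8]  zeros at y ∈ {1}
  x = 5: [0↦4, 1↦7, 2↦6, 3↦2, 4↦7, 5↦0, 6↦4, 7↦9, 8↦5, 9↦4, 10↦7]  zeros at y ∈ {5}
  x = 6: [0↦10, 1↦5, 2↦9, 3↦1, 4↦4, 5↦8, 6↦3, 7↦1, 8↦3, 9↦10, 10↦1]  zeros at y ∈ ∅
  x = 7: [0↦8, 1↦4, 2↦0, 3↦8, 4↦7, 5↦9, 6↦4, 7↦4, 8↦10, 9↦1, 10↦0]  zeros at y ∈ {2, 10}
  x = 8: [0↦8, 1↦3, 2↦0, 3↦0, 4↦4, 5↦2, 6↦6, 7↦6, 8↦3, 9↦9, 10↦3]  zeros at y ∈ {2, 3}
  x = 9: [0↦9, 1↦1, 2↦8, 3↦9, 4↦5, 5↦8, 6↦8, 7↦6, 8↦3, 9↦0, 10↦9]  zeros at y ∈ {9}
  x = 10: [0↦10, 1↦8, 2↦1, 3↦1, 4↦9, 5↦4, 6↦9, 7↦3, 8↦9, 9↦6, 10↦6]  zeros at y ∈ ∅
Collecting zeros: affine points = {(0, 2), (0, 5), (1, 4), (3, 5), (4, 1), (5, 5), (7, 2), (7, 10), (8, 2), (8, 3), (9, 9)}.
Total count |C(F_11)_aff| = 11.


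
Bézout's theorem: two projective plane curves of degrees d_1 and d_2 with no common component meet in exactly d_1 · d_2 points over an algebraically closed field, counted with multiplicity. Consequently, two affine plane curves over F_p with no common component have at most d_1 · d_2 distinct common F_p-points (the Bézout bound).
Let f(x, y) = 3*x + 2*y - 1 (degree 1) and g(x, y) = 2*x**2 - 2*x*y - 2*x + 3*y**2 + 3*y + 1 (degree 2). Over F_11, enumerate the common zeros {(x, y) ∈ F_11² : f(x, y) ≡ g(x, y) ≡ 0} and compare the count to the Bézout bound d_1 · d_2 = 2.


Common zeros: {(7, 1), (9, 9)}; count = 2; Bézout bound = 2.

deg(f) = 1, deg(g) = 2, so Bézout bound = 2.
Scan x ∈ F_11. For each x, list the y ∈ F_11 with f(x, y) ≡ 0 and those with g(x, y) ≡ 0 (mod 11); the common zeros in that column are the intersection.
  x = 0: f ≡ 0 at y ∈ {6}; g ≡ 0 at y ∈ ∅; common: ∅.
  x = 1: f ≡ 0 at y ∈ {10}; g ≡ 0 at y ∈ {9}; common: ∅.
  x = 2: f ≡ 0 at y ∈ {3}; g ≡ 0 at y ∈ ∅; common: ∅.
  x = 3: f ≡ 0 at y ∈ {7}; g ≡ 0 at y ∈ ∅; common: ∅.
  x = 4: f ≡ 0 at y ∈ {0}; g ≡ 0 at y ∈ {10}; common: ∅.
  x = 5: f ≡ 0 at y ∈ {4}; g ≡ 0 at y ∈ ∅; common: ∅.
  x = 6: f ≡ 0 at y ∈ {8}; g ≡ 0 at y ∈ {1, 2}; common: ∅.
  x = 7: f ≡ 0 at y ∈ {1}; g ≡ 0 at y ∈ {1, 10}; common: {1}.
  x = 8: f ≡ 0 at y ∈ {5}; g ≡ 0 at y ∈ {2, 6}; common: ∅.
  x = 9: f ≡ 0 at y ∈ {9}; g ≡ 0 at y ∈ {7, 9}; common: {9}.
  x = 10: f ≡ 0 at y ∈ {2}; g ≡ 0 at y ∈ {6, 7}; common: ∅.
Collecting: common zeros = {(7, 1), (9, 9)}, so the count is 2.
Comparison with the Bézout bound: 2 ≤ 2 = deg(f)·deg(g), as expected for curves with no common component (the bound is attained).


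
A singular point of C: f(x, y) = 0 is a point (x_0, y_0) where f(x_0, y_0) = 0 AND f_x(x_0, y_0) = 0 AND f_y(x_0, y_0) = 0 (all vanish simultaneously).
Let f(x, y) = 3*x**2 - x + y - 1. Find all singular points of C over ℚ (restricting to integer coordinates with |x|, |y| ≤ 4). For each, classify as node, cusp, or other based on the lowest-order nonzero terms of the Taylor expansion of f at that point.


No singular points in the scanned grid; C is smooth there.

Compute partial derivatives:
  f_x = 6*x - 1.
  f_y = 1.
f_y = 1 is a nonzero constant, so f_y never vanishes: no point (x, y) can satisfy f = f_x = f_y = 0. In particular no (x, y) ∈ {−4, ..., 4}² is singular; the curve is smooth.


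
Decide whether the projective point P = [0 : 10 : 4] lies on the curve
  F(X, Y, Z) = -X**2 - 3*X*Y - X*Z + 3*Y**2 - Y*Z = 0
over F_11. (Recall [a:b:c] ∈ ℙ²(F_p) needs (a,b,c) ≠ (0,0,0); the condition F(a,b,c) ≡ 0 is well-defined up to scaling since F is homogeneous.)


F(0,10,4) ≡ 7 (mod 11); P is NOT on the curve.

Evaluate F(0, 10, 4) term-by-term (mod 11).
  -X**2 ↦ -1·0·1·1 = 0
  -3*X*Y ↦ -3·0·10·1 = 0
  -X*Z ↦ -1·0·1·4 = 0
  3*Y**2 ↦ 3·1·100·1 = 300
  -Y*Z ↦ -1·1·10·4 = -40
Sum: F(0, 10, 4) = (0) + (0) + (0) + (300) + (-40) = 260.
Reducing mod 11: 260 ≡ 7 (mod 11).
Since F(a, b, c) ≡ 7 ≠ 0 (mod 11), P does NOT lie on the curve.


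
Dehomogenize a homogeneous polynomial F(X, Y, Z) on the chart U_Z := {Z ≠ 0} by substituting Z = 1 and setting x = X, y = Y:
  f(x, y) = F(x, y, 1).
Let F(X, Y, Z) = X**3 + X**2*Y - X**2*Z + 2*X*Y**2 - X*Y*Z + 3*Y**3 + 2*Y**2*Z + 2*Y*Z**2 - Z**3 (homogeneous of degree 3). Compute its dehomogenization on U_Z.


f(x, y) = x**3 + x**2*y - x**2 + 2*x*y**2 - x*y + 3*y**3 + 2*y**2 + 2*y - 1

On U_Z we set Z = 1. Each monomial c·X^i·Y^j·Z^k in F becomes c·x^i·y^j·1^k = c·x^i·y^j.
Substituting Z = 1: F(X, Y, 1) = x**3 + x**2*y - x**2 + 2*x*y**2 - x*y + 3*y**3 + 2*y**2 + 2*y - 1.
Note: deg(f) ≤ deg(F) = 3; strict inequality happens when F is divisible by Z (lost terms).


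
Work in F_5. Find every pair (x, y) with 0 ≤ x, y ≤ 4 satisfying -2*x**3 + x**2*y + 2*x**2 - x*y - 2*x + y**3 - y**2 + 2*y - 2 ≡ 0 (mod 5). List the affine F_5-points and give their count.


Affine F_5-points: {(0, 1), (1, 3), (2, 1), (2, 4)}; count = 4.

For each of the 25 pairs (x, y) ∈ F_5², evaluate f(x, y) mod 5. Record the zeros.
  x = 0: [0↦3, 1↦0, 2↦1, 3↦2, 4↦4]  zeros at y ∈ {1}
  x = 1: [0↦1, 1↦3, 2↦4, 3↦0, 4↦2]  zeros at y ∈ {3}
  x = 2: [0↦1, 1↦0, 2↦3, 3↦1, 4↦0]  zeros at y ∈ {1, 4}
  x = 3: [0↦1, 1↦4, 2↦1, 3↦3, 4↦1]  zeros at y ∈ ∅
  x = 4: [0↦4, 1↦3, 2↦1, 3↦4, 4↦3]  zeros at y ∈ ∅
Collecting zeros: affine points = {(0, 1), (1, 3), (2, 1), (2, 4)}.
Total count |C(F_5)_aff| = 4.


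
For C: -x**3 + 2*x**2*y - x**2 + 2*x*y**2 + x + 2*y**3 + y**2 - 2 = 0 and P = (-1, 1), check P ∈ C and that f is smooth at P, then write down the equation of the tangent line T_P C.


Tangent line at P: -2*x + 6*y - 8 = 0.

Step 1: f(-1, 1) = 0, so P lies on C.
Step 2: partial derivatives
  f_x(x, y) = -3*x**2 + 4*x*y - 2*x + 2*y**2 + 1, f_y(x, y) = 2*x**2 + 4*x*y + 6*y**2 + 2*y.
  f_x(P) = -2, f_y(P) = 6 (gradient nonzero, so P is smooth).
Step 3: tangent line at P: -2·(x − -1) + 6·(y − 1) = 0.
Expanding: -2*x + 6*y - 8 = 0.


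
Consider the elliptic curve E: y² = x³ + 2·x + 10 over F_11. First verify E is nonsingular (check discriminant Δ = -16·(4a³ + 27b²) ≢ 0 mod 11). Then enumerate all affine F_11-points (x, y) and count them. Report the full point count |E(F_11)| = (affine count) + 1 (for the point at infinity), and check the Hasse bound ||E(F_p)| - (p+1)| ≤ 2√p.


Affine points = {(2, 0), (4, 4), (4, 7), (7, 2), (7, 9), (9, 3), (9, 8)}; affine count = 7; |E(F_11)| = 8.

Discriminant check: Δ ∝ 4a³ + 27b² = 4·2³ + 27·10² = 4·8 + 27·100 ≡ 4 (mod 11). Nonzero ⇒ E is nonsingular.
For each x ∈ F_11, compute rhs = x³ + 2·x + 10 mod 11, then count y ∈ F_11 with y² ≡ rhs.
  x = 0: rhs = 10, matching y values: none (0 points).
  x = 1: rhs = 2, matching y values: none (0 points).
  x = 2: rhs = 0, matching y values: 0 (1 points).
  x = 3: rhs = 10, matching y values: none (0 points).
  x = 4: rhs = 5, matching y values: 4, 7 (2 points).
  x = 5: rhs = 2, matching y values: none (0 points).
  x = 6: rhs = 7, matching y values: none (0 points).
  x = 7: rhs = 4, matching y values: 2, 9 (2 points).
  x = 8: rhs = 10, matching y values: none (0 points).
  x = 9: rhs = 9, matching y values: 3, 8 (2 points).
  x = 10: rhs = 7, matching y values: none (0 points).
Total affine count: 7.
Full point count |E(F_11)| = 7 + 1 = 8.
Hasse bound: |8 − (11+1)| = |-4| = 4 ≤ 2√11 ≈ 6.6332 ✓.


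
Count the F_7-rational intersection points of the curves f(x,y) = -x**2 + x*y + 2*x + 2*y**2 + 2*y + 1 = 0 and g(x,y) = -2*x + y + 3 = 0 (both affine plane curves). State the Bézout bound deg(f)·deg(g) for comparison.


Common zeros: {(2, 1), (5, 0)}; count = 2; Bézout bound = 2.

deg(f) = 2, deg(g) = 1, so Bézout bound = 2.
Scan x ∈ F_7. For each x, list the y ∈ F_7 with f(x, y) ≡ 0 and those with g(x, y) ≡ 0 (mod 7); the common zeros in that column are the intersection.
  x = 0: f ≡ 0 at y ∈ ∅; g ≡ 0 at y ∈ {4}; common: ∅.
  x = 1: f ≡ 0 at y ∈ {1}; g ≡ 0 at y ∈ {6}; common: ∅.
  x = 2: f ≡ 0 at y ∈ {1, 4}; g ≡ 0 at y ∈ {1}; common: {1}.
  x = 3: f ≡ 0 at y ∈ ∅; g ≡ 0 at y ∈ {3}; common: ∅.
  x = 4: f ≡ 0 at y ∈ {0, 4}; g ≡ 0 at y ∈ {5}; common: ∅.
  x = 5: f ≡ 0 at y ∈ {0}; g ≡ 0 at y ∈ {0}; common: {0}.
  x = 6: f ≡ 0 at y ∈ ∅; g ≡ 0 at y ∈ {2}; common: ∅.
Collecting: common zeros = {(2, 1), (5, 0)}, so the count is 2.
Comparison with the Bézout bound: 2 ≤ 2 = deg(f)·deg(g), as expected for curves with no common component (the bound is attained).


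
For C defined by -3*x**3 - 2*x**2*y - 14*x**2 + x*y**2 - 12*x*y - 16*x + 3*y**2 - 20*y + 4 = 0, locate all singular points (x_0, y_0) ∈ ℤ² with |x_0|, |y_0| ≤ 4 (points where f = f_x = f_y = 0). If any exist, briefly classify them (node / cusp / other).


Singular points: {(-2, 2)}; classification: cusp.

Compute partial derivatives:
  f_x = -9*x**2 - 4*x*y - 28*x + y**2 - 12*y - 16.
  f_y = -2*x**2 + 2*x*y - 12*x + 6*y - 20.
Scan x_0 ∈ {−4, ..., 4}. For each x_0, f_y(x_0, y) is a polynomial in y; find its integer roots y ∈ {−4, ..., 4}, then test f_x and f at those candidates.
  x = -4: f_y(-4, y) = -2*y - 4; vanishes at y ∈ {-2}. (-4, -2): f_x = -52 ≠ 0.
  x = -3: f_y(-3, y) = -2; no integer root y with |y| ≤ 4.
  x = -2: f_y(-2, y) = 2*y - 4; vanishes at y ∈ {2}. (-2, 2): f_x = 0, f = 0 — SINGULAR.
  x = -1: f_y(-1, y) = 4*y - 10; no integer root y with |y| ≤ 4.
  x = 0: f_y(0, y) = 6*y - 20; no integer root y with |y| ≤ 4.
  x = 1: f_y(1, y) = 8*y - 34; no integer root y with |y| ≤ 4.
  x = 2: f_y(2, y) = 10*y - 52; no integer root y with |y| ≤ 4.
  x = 3: f_y(3, y) = 12*y - 74; no integer root y with |y| ≤ 4.
  x = 4: f_y(4, y) = 14*y - 100; no integer root y with |y| ≤ 4.
Only singular point on the grid: (-2, 2).
Classify: substitute x = -2 + u, y = 2 + v and expand: f = -3*u**3 - 2*u**2*v + u*v**2 + v**2.
No constant or linear terms (consistent with a singular point). Quadratic part: v**2. Cubic part: -3*u**3 - 2*u**2*v + u*v**2.
The quadratic part v**2 is a perfect square, so there is a single (double) tangent line v = 0, i.e. y = 2. Restricting the cubic part to that line (v = 0) leaves -3*u**3 ≠ 0, so f is not divisible by v and the branch is v² ≈ 3*u**3 to lowest order — this is a cusp.
Classification: cusp.


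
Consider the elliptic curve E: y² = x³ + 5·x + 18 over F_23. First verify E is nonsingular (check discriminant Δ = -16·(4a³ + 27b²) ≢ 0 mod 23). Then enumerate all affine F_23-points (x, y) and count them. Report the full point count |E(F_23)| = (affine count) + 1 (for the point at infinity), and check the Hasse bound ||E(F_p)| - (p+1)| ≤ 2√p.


Affine points = {(0, 8), (0, 15), (1, 1), (1, 22), (2, 6), (2, 17), (8, 8), (8, 15), (11, 1), (11, 22), (12, 9), (12, 14), (13, 7), (13, 16), (14, 7), (14, 16), (15, 8), (15, 15), (16, 10), (16, 13), (17, 5), (17, 18), (18, 11), (18, 12), (19, 7), (19, 16), (21, 0), (22, 9), (22, 14)}; affine count = 29; |E(F_23)| = 30.

Discriminant check: Δ ∝ 4a³ + 27b² = 4·5³ + 27·18² = 4·125 + 27·324 ≡ 2 (mod 23). Nonzero ⇒ E is nonsingular.
For each x ∈ F_23, compute rhs = x³ + 5·x + 18 mod 23, then count y ∈ F_23 with y² ≡ rhs.
  x = 0: rhs = 18, matching y values: 8, 15 (2 points).
  x = 1: rhs = 1, matching y values: 1, 22 (2 points).
  x = 2: rhs = 13, matching y values: 6, 17 (2 points).
  x = 3: rhs = 14, matching y values: none (0 points).
  x = 4: rhs = 10, matching y values: none (0 points).
  x = 5: rhs = 7, matching y values: none (0 points).
  x = 6: rhs = 11, matching y values: none (0 points).
  x = 7: rhs = 5, matching y values: none (0 points).
  x = 8: rhs = 18, matching y values: 8, 15 (2 points).
  x = 9: rhs = 10, matching y values: none (0 points).
  x = 10: rhs = 10, matching y values: none (0 points).
  x = 11: rhs = 1, matching y values: 1, 22 (2 points).
  x = 12: rhs = 12, matching y values: 9, 14 (2 points).
  x = 13: rhs = 3, matching y values: 7, 16 (2 points).
  x = 14: rhs = 3, matching y values: 7, 16 (2 points).
  x = 15: rhs = 18, matching y values: 8, 15 (2 points).
  x = 16: rhs = 8, matching y values: 10, 13 (2 points).
  x = 17: rhs = 2, matching y values: 5, 18 (2 points).
  x = 18: rhs = 6, matching y values: 11, 12 (2 points).
  x = 19: rhs = 3, matching y values: 7, 16 (2 points).
  x = 20: rhs = 22, matching y values: none (0 points).
  x = 21: rhs = 0, matching y values: 0 (1 points).
  x = 22: rhs = 12, matching y values: 9, 14 (2 points).
Total affine count: 29.
Full point count |E(F_23)| = 29 + 1 = 30.
Hasse bound: |30 − (23+1)| = |6| = 6 ≤ 2√23 ≈ 9.5917 ✓.


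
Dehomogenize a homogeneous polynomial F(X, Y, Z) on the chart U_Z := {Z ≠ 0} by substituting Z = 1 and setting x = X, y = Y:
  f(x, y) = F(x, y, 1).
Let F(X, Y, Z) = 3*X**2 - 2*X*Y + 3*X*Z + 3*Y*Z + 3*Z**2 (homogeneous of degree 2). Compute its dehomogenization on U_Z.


f(x, y) = 3*x**2 - 2*x*y + 3*x + 3*y + 3

On U_Z we set Z = 1. Each monomial c·X^i·Y^j·Z^k in F becomes c·x^i·y^j·1^k = c·x^i·y^j.
Substituting Z = 1: F(X, Y, 1) = 3*x**2 - 2*x*y + 3*x + 3*y + 3.
Note: deg(f) ≤ deg(F) = 2; strict inequality happens when F is divisible by Z (lost terms).


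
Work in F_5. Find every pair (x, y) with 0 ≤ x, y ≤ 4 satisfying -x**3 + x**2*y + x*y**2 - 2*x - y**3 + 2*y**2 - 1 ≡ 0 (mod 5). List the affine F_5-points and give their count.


Affine F_5-points: {(0, 1), (0, 3), (4, 2)}; count = 3.

For each of the 25 pairs (x, y) ∈ F_5², evaluate f(x, y) mod 5. Record the zeros.
  x = 0: [0↦4, 1↦0, 2↦4, 3↦0, 4↦2]  zeros at y ∈ {1, 3}
  x = 1: [0↦1, 1↦4, 2↦2, 3↦4, 4↦4]  zeros at y ∈ ∅
  x = 2: [0↦2, 1↦4, 2↦3, 3↦3, 4↦3]  zeros at y ∈ ∅
  x = 3: [0↦1, 1↦4, 2↦1, 3↦1, 4↦3]  zeros at y ∈ ∅
  x = 4: [0↦2, 1↦3, 2↦0, 3↦2, 4↦3]  zeros at y ∈ {2}
Collecting zeros: affine points = {(0, 1), (0, 3), (4, 2)}.
Total count |C(F_5)_aff| = 3.


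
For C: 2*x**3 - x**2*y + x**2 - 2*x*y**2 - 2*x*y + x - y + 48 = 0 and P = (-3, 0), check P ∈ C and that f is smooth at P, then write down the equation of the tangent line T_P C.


Tangent line at P: 49*x - 4*y + 147 = 0.

Step 1: f(-3, 0) = 0, so P lies on C.
Step 2: partial derivatives
  f_x(x, y) = 6*x**2 - 2*x*y + 2*x - 2*y**2 - 2*y + 1, f_y(x, y) = -x**2 - 4*x*y - 2*x - 1.
  f_x(P) = 49, f_y(P) = -4 (gradient nonzero, so P is smooth).
Step 3: tangent line at P: 49·(x − -3) + -4·(y − 0) = 0.
Expanding: 49*x - 4*y + 147 = 0.


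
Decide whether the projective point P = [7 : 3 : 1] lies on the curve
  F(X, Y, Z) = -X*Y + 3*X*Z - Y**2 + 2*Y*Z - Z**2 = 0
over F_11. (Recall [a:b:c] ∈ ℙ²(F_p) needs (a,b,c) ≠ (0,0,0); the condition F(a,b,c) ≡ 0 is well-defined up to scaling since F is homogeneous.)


F(7,3,1) ≡ 7 (mod 11); P is NOT on the curve.

Evaluate F(7, 3, 1) term-by-term (mod 11).
  -X*Y ↦ -1·7·3·1 = -21
  3*X*Z ↦ 3·7·1·1 = 21
  -Y**2 ↦ -1·1·9·1 = -9
  2*Y*Z ↦ 2·1·3·1 = 6
  -Z**2 ↦ -1·1·1·1 = -1
Sum: F(7, 3, 1) = (-21) + (21) + (-9) + (6) + (-1) = -4.
Reducing mod 11: -4 ≡ 7 (mod 11).
Since F(a, b, c) ≡ 7 ≠ 0 (mod 11), P does NOT lie on the curve.


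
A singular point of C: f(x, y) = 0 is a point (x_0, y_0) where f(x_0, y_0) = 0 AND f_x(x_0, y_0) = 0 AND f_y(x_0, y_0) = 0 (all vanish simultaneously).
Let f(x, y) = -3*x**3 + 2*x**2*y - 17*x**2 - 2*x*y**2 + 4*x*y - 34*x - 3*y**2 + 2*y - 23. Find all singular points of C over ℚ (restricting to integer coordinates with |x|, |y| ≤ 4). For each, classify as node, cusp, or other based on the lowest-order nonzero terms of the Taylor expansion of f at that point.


Singular points: {(-2, -1)}; classification: node.

Compute partial derivatives:
  f_x = -9*x**2 + 4*x*y - 34*x - 2*y**2 + 4*y - 34.
  f_y = 2*x**2 - 4*x*y + 4*x - 6*y + 2.
Scan x_0 ∈ {−4, ..., 4}. For each x_0, f_y(x_0, y) is a polynomial in y; find its integer roots y ∈ {−4, ..., 4}, then test f_x and f at those candidates.
  x = -4: f_y(-4, y) = 10*y + 18; no integer root y with |y| ≤ 4.
  x = -3: f_y(-3, y) = 6*y + 8; no integer root y with |y| ≤ 4.
  x = -2: f_y(-2, y) = 2*y + 2; vanishes at y ∈ {-1}. (-2, -1): f_x = 0, f = 0 — SINGULAR.
  x = -1: f_y(-1, y) = -2*y; vanishes at y ∈ {0}. (-1, 0): f_x = -9 ≠ 0.
  x = 0: f_y(0, y) = 2 - 6*y; no integer root y with |y| ≤ 4.
  x = 1: f_y(1, y) = 8 - 10*y; no integer root y with |y| ≤ 4.
  x = 2: f_y(2, y) = 18 - 14*y; no integer root y with |y| ≤ 4.
  x = 3: f_y(3, y) = 32 - 18*y; no integer root y with |y| ≤ 4.
  x = 4: f_y(4, y) = 50 - 22*y; no integer root y with |y| ≤ 4.
Only singular point on the grid: (-2, -1).
Classify: substitute x = -2 + u, y = -1 + v and expand: f = -3*u**3 + 2*u**2*v - u**2 - 2*u*v**2 + v**2.
No constant or linear terms (consistent with a singular point). Quadratic part: -u**2 + v**2. Cubic part: -3*u**3 + 2*u**2*v - 2*u*v**2.
The quadratic part v**2 - u**2 = (v − u)(v + u) splits into two distinct linear factors, so there are two distinct tangent lines y − -1 = ±(x − -2) — this is a node (ordinary double point).
Classification: node.


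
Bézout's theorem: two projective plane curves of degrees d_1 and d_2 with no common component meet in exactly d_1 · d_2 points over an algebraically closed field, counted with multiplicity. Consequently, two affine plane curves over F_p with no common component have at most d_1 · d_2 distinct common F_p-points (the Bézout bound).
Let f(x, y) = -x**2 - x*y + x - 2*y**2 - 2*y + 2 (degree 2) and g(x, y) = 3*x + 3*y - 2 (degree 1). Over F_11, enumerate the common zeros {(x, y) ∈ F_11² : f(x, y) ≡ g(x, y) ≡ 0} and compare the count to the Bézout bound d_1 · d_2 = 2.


Common zeros: {(4, 4)}; count = 1; Bézout bound = 2.

deg(f) = 2, deg(g) = 1, so Bézout bound = 2.
Scan x ∈ F_11. For each x, list the y ∈ F_11 with f(x, y) ≡ 0 and those with g(x, y) ≡ 0 (mod 11); the common zeros in that column are the intersection.
  x = 0: f ≡ 0 at y ∈ {3, 7}; g ≡ 0 at y ∈ {8}; common: ∅.
  x = 1: f ≡ 0 at y ∈ {6, 9}; g ≡ 0 at y ∈ {7}; common: ∅.
  x = 2: f ≡ 0 at y ∈ {0, 9}; g ≡ 0 at y ∈ {6}; common: ∅.
  x = 3: f ≡ 0 at y ∈ {1, 2}; g ≡ 0 at y ∈ {5}; common: ∅.
  x = 4: f ≡ 0 at y ∈ {4}; g ≡ 0 at y ∈ {4}; common: {4}.
  x = 5: f ≡ 0 at y ∈ {6, 7}; g ≡ 0 at y ∈ {3}; common: ∅.
  x = 6: f ≡ 0 at y ∈ {8, 10}; g ≡ 0 at y ∈ {2}; common: ∅.
  x = 7: f ≡ 0 at y ∈ {2, 10}; g ≡ 0 at y ∈ {1}; common: ∅.
  x = 8: f ≡ 0 at y ∈ {1, 5}; g ≡ 0 at y ∈ {0}; common: ∅.
  x = 9: f ≡ 0 at y ∈ {3, 8}; g ≡ 0 at y ∈ {10}; common: ∅.
  x = 10: f ≡ 0 at y ∈ {0, 5}; g ≡ 0 at y ∈ {9}; common: ∅.
Collecting: common zeros = {(4, 4)}, so the count is 1.
Comparison with the Bézout bound: 1 ≤ 2 = deg(f)·deg(g), as expected for curves with no common component (the affine F_11-count falls short of the bound because intersections may lie at infinity, over extension fields, or carry multiplicity).


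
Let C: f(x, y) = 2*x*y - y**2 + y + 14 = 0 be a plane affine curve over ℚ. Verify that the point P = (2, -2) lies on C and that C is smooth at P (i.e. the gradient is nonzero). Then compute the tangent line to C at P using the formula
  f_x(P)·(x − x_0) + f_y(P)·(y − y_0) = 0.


Tangent line at P: -4*x + 9*y + 26 = 0.

Step 1: f(2, -2) = 0, so P lies on C.
Step 2: partial derivatives
  f_x(x, y) = 2*y, f_y(x, y) = 2*x - 2*y + 1.
  f_x(P) = -4, f_y(P) = 9 (gradient nonzero, so P is smooth).
Step 3: tangent line at P: -4·(x − 2) + 9·(y − -2) = 0.
Expanding: -4*x + 9*y + 26 = 0.


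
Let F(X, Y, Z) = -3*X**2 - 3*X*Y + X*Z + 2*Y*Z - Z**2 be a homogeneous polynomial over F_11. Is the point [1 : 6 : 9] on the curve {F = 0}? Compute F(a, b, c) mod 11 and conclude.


F(1,6,9) ≡ 4 (mod 11); P is NOT on the curve.

Evaluate F(1, 6, 9) term-by-term (mod 11).
  -3*X**2 ↦ -3·1·1·1 = -3
  -3*X*Y ↦ -3·1·6·1 = -18
  X*Z ↦ 1·1·1·9 = 9
  2*Y*Z ↦ 2·1·6·9 = 108
  -Z**2 ↦ -1·1·1·81 = -81
Sum: F(1, 6, 9) = (-3) + (-18) + (9) + (108) + (-81) = 15.
Reducing mod 11: 15 ≡ 4 (mod 11).
Since F(a, b, c) ≡ 4 ≠ 0 (mod 11), P does NOT lie on the curve.


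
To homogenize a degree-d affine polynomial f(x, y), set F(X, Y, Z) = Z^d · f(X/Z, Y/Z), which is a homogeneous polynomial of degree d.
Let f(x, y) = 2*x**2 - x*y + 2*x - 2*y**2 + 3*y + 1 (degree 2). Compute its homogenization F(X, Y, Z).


F(X, Y, Z) = 2*X**2 - X*Y + 2*X*Z - 2*Y**2 + 3*Y*Z + Z**2

deg(f) = 2.
Substitute x = X/Z, y = Y/Z into f, then multiply by Z^2.
  monomial 2·x^2·y^0 ↦ 2·X^2·Y^0·Z^0.
  monomial -1·x^1·y^1 ↦ -1·X^1·Y^1·Z^0.
  monomial 2·x^1·y^0 ↦ 2·X^1·Y^0·Z^1.
  monomial -2·x^0·y^2 ↦ -2·X^0·Y^2·Z^0.
  monomial 3·x^0·y^1 ↦ 3·X^0·Y^1·Z^1.
  monomial 1·x^0·y^0 ↦ 1·X^0·Y^0·Z^2.
Collecting: F(X, Y, Z) = 2*X**2 - X*Y + 2*X*Z - 2*Y**2 + 3*Y*Z + Z**2.


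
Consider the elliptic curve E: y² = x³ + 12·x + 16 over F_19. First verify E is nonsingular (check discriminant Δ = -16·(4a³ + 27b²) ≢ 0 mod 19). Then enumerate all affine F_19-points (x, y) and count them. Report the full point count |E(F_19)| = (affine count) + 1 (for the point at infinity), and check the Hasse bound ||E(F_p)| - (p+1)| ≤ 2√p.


Affine points = {(0, 4), (0, 15), (5, 7), (5, 12), (6, 0), (7, 5), (7, 14), (8, 4), (8, 15), (9, 6), (9, 13), (11, 4), (11, 15), (12, 8), (12, 11)}; affine count = 15; |E(F_19)| = 16.

Discriminant check: Δ ∝ 4a³ + 27b² = 4·12³ + 27·16² = 4·1728 + 27·256 ≡ 11 (mod 19). Nonzero ⇒ E is nonsingular.
For each x ∈ F_19, compute rhs = x³ + 12·x + 16 mod 19, then count y ∈ F_19 with y² ≡ rhs.
  x = 0: rhs = 16, matching y values: 4, 15 (2 points).
  x = 1: rhs = 10, matching y values: none (0 points).
  x = 2: rhs = 10, matching y values: none (0 points).
  x = 3: rhs = 3, matching y values: none (0 points).
  x = 4: rhs = 14, matching y values: none (0 points).
  x = 5: rhs = 11, matching y values: 7, 12 (2 points).
  x = 6: rhs = 0, matching y values: 0 (1 points).
  x = 7: rhs = 6, matching y values: 5, 14 (2 points).
  x = 8: rhs = 16, matching y values: 4, 15 (2 points).
  x = 9: rhs = 17, matching y values: 6, 13 (2 points).
  x = 10: rhs = 15, matching y values: none (0 points).
  x = 11: rhs = 16, matching y values: 4, 15 (2 points).
  x = 12: rhs = 7, matching y values: 8, 11 (2 points).
  x = 13: rhs = 13, matching y values: none (0 points).
  x = 14: rhs = 2, matching y values: none (0 points).
  x = 15: rhs = 18, matching y values: none (0 points).
  x = 16: rhs = 10, matching y values: none (0 points).
  x = 17: rhs = 3, matching y values: none (0 points).
  x = 18: rhs = 3, matching y values: none (0 points).
Total affine count: 15.
Full point count |E(F_19)| = 15 + 1 = 16.
Hasse bound: |16 − (19+1)| = |-4| = 4 ≤ 2√19 ≈ 8.7178 ✓.


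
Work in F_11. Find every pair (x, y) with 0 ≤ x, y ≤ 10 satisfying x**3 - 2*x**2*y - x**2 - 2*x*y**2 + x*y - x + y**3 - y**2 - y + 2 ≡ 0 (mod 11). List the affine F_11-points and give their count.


Affine F_11-points: {(0, 6), (2, 2), (6, 0)}; count = 3.

For each of the 121 pairs (x, y) ∈ F_11², evaluate f(x, y) mod 11. Record the zeros.
  x = 0: [0↦2, 1↦1, 2↦4, 3↦6, 4↦2, 5↦9, 6↦0, 7↦3, 8↦2, 9↦3, 10↦1]  zeros at y ∈ {6}
  x = 1: [0↦1, 1↦8, 2↦4, 3↦6, 4↦9, 5↦8, 6↦9, 7↦7, 8↦8, 9↦7, 10↦10]  zeros at y ∈ ∅
  x = 2: [0↦4, 1↦4, 2↦0, 3↦9, 4↦4, 5↦2, 6↦9, 7↦9, 8↦8, 9↦1, 10↦5]  zeros at y ∈ {2}
  x = 3: [0↦6, 1↦6, 2↦9, 3↦10, 4↦4, 5↦8, 6↦6, 7↦4, 8↦8, 9↦2, 10↦3]  zeros at y ∈ ∅
  x = 4: [0↦2, 1↦9, 2↦4, 3↦4, 4↦4, 5↦10, 6↦6, 7↦9, 8↦3, 9↦5, 10↦10]  zeros at y ∈ ∅
  x = 5: [0↦9, 1↦8, 2↦2, 3↦8, 4↦10, 5↦3, 6↦4, 7↦8, 8↦10, 9↦5, 10↦10]  zeros at y ∈ ∅
  x = 6: [0↦0, 1↦9, 2↦9, 3↦6, 4↦6, 5↦4, 6↦6, 7↦7, 8↦2, 9↦8, 10↦9]  zeros at y ∈ {0}
  x = 7: [0↦3, 1↦7, 2↦9, 3↦4, 4↦9, 5↦8, 6↦7, 7↦1, 8↦7, 9↦9, 10↦2]  zeros at y ∈ ∅
  x = 8: [0↦2, 1↦8, 2↦8, 3↦8, 4↦3, 5↦10, 6↦2, 7↦7, 8↦9, 9↦3, 10↦6]  zeros at y ∈ ∅
  x = 9: [0↦3, 1↦7, 2↦1, 3↦2, 4↦5, 5↦5, 6↦8, 7↦9, 8↦3, 9↦7, 10↦5]  zeros at y ∈ ∅
  x = 10: [0↦1, 1↦10, 2↦5, 3↦3, 4↦10, 5↦10, 6↦9, 7↦2, 8↦6, 9↦5, 10↦5]  zeros at y ∈ ∅
Collecting zeros: affine points = {(0, 6), (2, 2), (6, 0)}.
Total count |C(F_11)_aff| = 3.


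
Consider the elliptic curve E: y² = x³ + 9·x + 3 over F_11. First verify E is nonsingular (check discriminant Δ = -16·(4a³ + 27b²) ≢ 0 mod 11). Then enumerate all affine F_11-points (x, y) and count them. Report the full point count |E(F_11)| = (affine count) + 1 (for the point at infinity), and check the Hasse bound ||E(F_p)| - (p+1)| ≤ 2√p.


Affine points = {(0, 5), (0, 6), (4, 2), (4, 9), (6, 3), (6, 8), (8, 2), (8, 9), (10, 2), (10, 9)}; affine count = 10; |E(F_11)| = 11.

Discriminant check: Δ ∝ 4a³ + 27b² = 4·9³ + 27·3² = 4·729 + 27·9 ≡ 2 (mod 11). Nonzero ⇒ E is nonsingular.
For each x ∈ F_11, compute rhs = x³ + 9·x + 3 mod 11, then count y ∈ F_11 with y² ≡ rhs.
  x = 0: rhs = 3, matching y values: 5, 6 (2 points).
  x = 1: rhs = 2, matching y values: none (0 points).
  x = 2: rhs = 7, matching y values: none (0 points).
  x = 3: rhs = 2, matching y values: none (0 points).
  x = 4: rhs = 4, matching y values: 2, 9 (2 points).
  x = 5: rhs = 8, matching y values: none (0 points).
  x = 6: rhs = 9, matching y values: 3, 8 (2 points).
  x = 7: rhs = 2, matching y values: none (0 points).
  x = 8: rhs = 4, matching y values: 2, 9 (2 points).
  x = 9: rhs = 10, matching y values: none (0 points).
  x = 10: rhs = 4, matching y values: 2, 9 (2 points).
Total affine count: 10.
Full point count |E(F_11)| = 10 + 1 = 11.
Hasse bound: |11 − (11+1)| = |-1| = 1 ≤ 2√11 ≈ 6.6332 ✓.


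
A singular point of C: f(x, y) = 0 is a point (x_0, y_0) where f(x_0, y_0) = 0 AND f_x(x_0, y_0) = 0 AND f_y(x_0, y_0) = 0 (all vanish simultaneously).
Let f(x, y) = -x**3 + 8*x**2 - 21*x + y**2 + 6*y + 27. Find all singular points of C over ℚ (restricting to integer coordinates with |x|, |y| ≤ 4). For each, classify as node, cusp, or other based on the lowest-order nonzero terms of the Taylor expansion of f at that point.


Singular points: {(3, -3)}; classification: node.

Compute partial derivatives:
  f_x = -3*x**2 + 16*x - 21.
  f_y = 2*y + 6.
Scan x_0 ∈ {−4, ..., 4}. For each x_0, f_y(x_0, y) is a polynomial in y; find its integer roots y ∈ {−4, ..., 4}, then test f_x and f at those candidates.
  x = -4: f_y(-4, y) = 2*y + 6; vanishes at y ∈ {-3}. (-4, -3): f_x = -133 ≠ 0.
  x = -3: f_y(-3, y) = 2*y + 6; vanishes at y ∈ {-3}. (-3, -3): f_x = -96 ≠ 0.
  x = -2: f_y(-2, y) = 2*y + 6; vanishes at y ∈ {-3}. (-2, -3): f_x = -65 ≠ 0.
  x = -1: f_y(-1, y) = 2*y + 6; vanishes at y ∈ {-3}. (-1, -3): f_x = -40 ≠ 0.
  x = 0: f_y(0, y) = 2*y + 6; vanishes at y ∈ {-3}. (0, -3): f_x = -21 ≠ 0.
  x = 1: f_y(1, y) = 2*y + 6; vanishes at y ∈ {-3}. (1, -3): f_x = -8 ≠ 0.
  x = 2: f_y(2, y) = 2*y + 6; vanishes at y ∈ {-3}. (2, -3): f_x = -1 ≠ 0.
  x = 3: f_y(3, y) = 2*y + 6; vanishes at y ∈ {-3}. (3, -3): f_x = 0, f = 0 — SINGULAR.
  x = 4: f_y(4, y) = 2*y + 6; vanishes at y ∈ {-3}. (4, -3): f_x = -5 ≠ 0.
Only singular point on the grid: (3, -3).
Classify: substitute x = 3 + u, y = -3 + v and expand: f = -u**3 - u**2 + v**2.
No constant or linear terms (consistent with a singular point). Quadratic part: -u**2 + v**2. Cubic part: -u**3.
The quadratic part v**2 - u**2 = (v − u)(v + u) splits into two distinct linear factors, so there are two distinct tangent lines y − -3 = ±(x − 3) — this is a node (ordinary double point).
Classification: node.


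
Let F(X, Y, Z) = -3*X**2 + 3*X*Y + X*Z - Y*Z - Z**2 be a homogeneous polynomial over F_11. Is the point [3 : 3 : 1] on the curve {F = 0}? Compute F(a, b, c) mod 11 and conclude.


F(3,3,1) ≡ 10 (mod 11); P is NOT on the curve.

Evaluate F(3, 3, 1) term-by-term (mod 11).
  -3*X**2 ↦ -3·9·1·1 = -27
  3*X*Y ↦ 3·3·3·1 = 27
  X*Z ↦ 1·3·1·1 = 3
  -Y*Z ↦ -1·1·3·1 = -3
  -Z**2 ↦ -1·1·1·1 = -1
Sum: F(3, 3, 1) = (-27) + (27) + (3) + (-3) + (-1) = -1.
Reducing mod 11: -1 ≡ 10 (mod 11).
Since F(a, b, c) ≡ 10 ≠ 0 (mod 11), P does NOT lie on the curve.


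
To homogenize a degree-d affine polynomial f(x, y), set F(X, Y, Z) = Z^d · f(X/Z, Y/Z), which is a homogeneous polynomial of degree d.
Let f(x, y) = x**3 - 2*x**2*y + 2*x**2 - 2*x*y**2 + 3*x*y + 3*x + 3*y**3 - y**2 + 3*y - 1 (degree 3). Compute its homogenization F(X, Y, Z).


F(X, Y, Z) = X**3 - 2*X**2*Y + 2*X**2*Z - 2*X*Y**2 + 3*X*Y*Z + 3*X*Z**2 + 3*Y**3 - Y**2*Z + 3*Y*Z**2 - Z**3

deg(f) = 3.
Substitute x = X/Z, y = Y/Z into f, then multiply by Z^3.
  monomial 1·x^3·y^0 ↦ 1·X^3·Y^0·Z^0.
  monomial -2·x^2·y^1 ↦ -2·X^2·Y^1·Z^0.
  monomial 2·x^2·y^0 ↦ 2·X^2·Y^0·Z^1.
  monomial -2·x^1·y^2 ↦ -2·X^1·Y^2·Z^0.
  monomial 3·x^1·y^1 ↦ 3·X^1·Y^1·Z^1.
  monomial 3·x^1·y^0 ↦ 3·X^1·Y^0·Z^2.
  monomial 3·x^0·y^3 ↦ 3·X^0·Y^3·Z^0.
  monomial -1·x^0·y^2 ↦ -1·X^0·Y^2·Z^1.
  monomial 3·x^0·y^1 ↦ 3·X^0·Y^1·Z^2.
  monomial -1·x^0·y^0 ↦ -1·X^0·Y^0·Z^3.
Collecting: F(X, Y, Z) = X**3 - 2*X**2*Y + 2*X**2*Z - 2*X*Y**2 + 3*X*Y*Z + 3*X*Z**2 + 3*Y**3 - Y**2*Z + 3*Y*Z**2 - Z**3.


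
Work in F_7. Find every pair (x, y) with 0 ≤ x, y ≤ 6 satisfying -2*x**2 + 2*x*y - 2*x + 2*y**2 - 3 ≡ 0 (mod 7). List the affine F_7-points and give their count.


Affine F_7-points: {(1, 0), (1, 6), (3, 2), (4, 4), (4, 6), (5, 0), (5, 2), (6, 4)}; count = 8.

For each of the 49 pairs (x, y) ∈ F_7², evaluate f(x, y) mod 7. Record the zeros.
  x = 0: [0↦4, 1↦6, 2↦5, 3↦1, 4↦1, 5↦5, 6↦6]  zeros at y ∈ ∅
  x = 1: [0↦0, 1↦4, 2↦5, 3↦3, 4↦5, 5↦4, 6↦0]  zeros at y ∈ {0, 6}
  x = 2: [0↦6, 1↦5, 2↦1, 3↦1, 4↦5, 5↦6, 6↦4]  zeros at y ∈ ∅
  x = 3: [0↦1, 1↦2, 2↦0, 3↦2, 4↦1, 5↦4, 6↦4]  zeros at y ∈ {2}
  x = 4: [0↦6, 1↦2, 2↦2, 3↦6, 4↦0, 5↦5, 6↦0]  zeros at y ∈ {4, 6}
  x = 5: [0↦0, 1↦5, 2↦0, 3↦6, 4↦2, 5↦2, 6↦6]  zeros at y ∈ {0, 2}
  x = 6: [0↦4, 1↦4, 2↦1, 3↦2, 4↦0, 5↦2, 6↦1]  zeros at y ∈ {4}
Collecting zeros: affine points = {(1, 0), (1, 6), (3, 2), (4, 4), (4, 6), (5, 0), (5, 2), (6, 4)}.
Total count |C(F_7)_aff| = 8.


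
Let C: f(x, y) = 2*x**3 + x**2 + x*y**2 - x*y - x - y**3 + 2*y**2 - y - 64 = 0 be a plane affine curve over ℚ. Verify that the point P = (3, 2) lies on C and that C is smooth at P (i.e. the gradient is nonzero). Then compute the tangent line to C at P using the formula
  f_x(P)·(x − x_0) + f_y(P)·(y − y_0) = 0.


Tangent line at P: 61*x + 4*y - 191 = 0.

Step 1: f(3, 2) = 0, so P lies on C.
Step 2: partial derivatives
  f_x(x, y) = 6*x**2 + 2*x + y**2 - y - 1, f_y(x, y) = 2*x*y - x - 3*y**2 + 4*y - 1.
  f_x(P) = 61, f_y(P) = 4 (gradient nonzero, so P is smooth).
Step 3: tangent line at P: 61·(x − 3) + 4·(y − 2) = 0.
Expanding: 61*x + 4*y - 191 = 0.


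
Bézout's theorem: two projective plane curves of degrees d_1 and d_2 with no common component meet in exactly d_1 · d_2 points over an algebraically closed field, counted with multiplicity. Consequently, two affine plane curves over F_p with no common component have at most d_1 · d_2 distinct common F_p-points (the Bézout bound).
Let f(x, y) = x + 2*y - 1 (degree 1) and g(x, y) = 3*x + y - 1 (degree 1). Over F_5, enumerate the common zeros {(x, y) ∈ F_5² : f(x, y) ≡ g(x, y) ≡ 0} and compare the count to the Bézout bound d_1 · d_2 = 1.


Common zeros: ∅; count = 0; Bézout bound = 1.

deg(f) = 1, deg(g) = 1, so Bézout bound = 1.
Scan x ∈ F_5. For each x, list the y ∈ F_5 with f(x, y) ≡ 0 and those with g(x, y) ≡ 0 (mod 5); the common zeros in that column are the intersection.
  x = 0: f ≡ 0 at y ∈ {3}; g ≡ 0 at y ∈ {1}; common: ∅.
  x = 1: f ≡ 0 at y ∈ {0}; g ≡ 0 at y ∈ {3}; common: ∅.
  x = 2: f ≡ 0 at y ∈ {2}; g ≡ 0 at y ∈ {0}; common: ∅.
  x = 3: f ≡ 0 at y ∈ {4}; g ≡ 0 at y ∈ {2}; common: ∅.
  x = 4: f ≡ 0 at y ∈ {1}; g ≡ 0 at y ∈ {4}; common: ∅.
Collecting: common zeros = ∅, so the count is 0.
Comparison with the Bézout bound: 0 ≤ 1 = deg(f)·deg(g), as expected for curves with no common component (the affine F_5-count falls short of the bound because intersections may lie at infinity, over extension fields, or carry multiplicity).
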